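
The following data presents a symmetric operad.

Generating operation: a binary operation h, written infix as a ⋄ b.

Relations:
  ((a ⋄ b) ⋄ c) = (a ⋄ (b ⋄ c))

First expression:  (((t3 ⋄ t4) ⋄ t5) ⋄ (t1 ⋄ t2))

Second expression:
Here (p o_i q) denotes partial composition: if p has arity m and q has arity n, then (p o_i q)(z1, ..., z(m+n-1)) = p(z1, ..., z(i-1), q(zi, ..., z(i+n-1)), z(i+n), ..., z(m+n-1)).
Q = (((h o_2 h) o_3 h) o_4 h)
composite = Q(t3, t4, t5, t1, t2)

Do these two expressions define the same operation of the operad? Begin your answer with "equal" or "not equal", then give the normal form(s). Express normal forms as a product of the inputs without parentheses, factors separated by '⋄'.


In normal form, the first expression is t3 ⋄ t4 ⋄ t5 ⋄ t1 ⋄ t2
In normal form, the second expression is t3 ⋄ t4 ⋄ t5 ⋄ t1 ⋄ t2
Identical normal forms: equal.

equal: each reduces to t3 ⋄ t4 ⋄ t5 ⋄ t1 ⋄ t2


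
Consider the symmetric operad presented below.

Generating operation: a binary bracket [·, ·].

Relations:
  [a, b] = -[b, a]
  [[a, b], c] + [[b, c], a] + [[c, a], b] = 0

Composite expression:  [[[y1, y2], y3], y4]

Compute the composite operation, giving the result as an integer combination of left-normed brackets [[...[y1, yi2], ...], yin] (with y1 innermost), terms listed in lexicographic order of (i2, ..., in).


[[[y1, y2], y3], y4]


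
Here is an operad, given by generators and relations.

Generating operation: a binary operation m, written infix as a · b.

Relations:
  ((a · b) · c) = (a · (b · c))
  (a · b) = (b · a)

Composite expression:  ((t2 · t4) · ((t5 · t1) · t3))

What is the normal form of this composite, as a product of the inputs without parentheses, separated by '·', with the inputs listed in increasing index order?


t1 · t2 · t3 · t4 · t5

With m associative and commutative, the t-input set is all that matters.
(t2 · t4) spells out as t2 · t4
(t5 · t1) spells out as t5 · t1
((t5 · t1) · t3) spells out as t5 · t1 · t3
((t2 · t4) · ((t5 · t1) · t3)) spells out as t2 · t4 · t5 · t1 · t3
the factors in increasing index order: t1 · t2 · t3 · t4 · t5


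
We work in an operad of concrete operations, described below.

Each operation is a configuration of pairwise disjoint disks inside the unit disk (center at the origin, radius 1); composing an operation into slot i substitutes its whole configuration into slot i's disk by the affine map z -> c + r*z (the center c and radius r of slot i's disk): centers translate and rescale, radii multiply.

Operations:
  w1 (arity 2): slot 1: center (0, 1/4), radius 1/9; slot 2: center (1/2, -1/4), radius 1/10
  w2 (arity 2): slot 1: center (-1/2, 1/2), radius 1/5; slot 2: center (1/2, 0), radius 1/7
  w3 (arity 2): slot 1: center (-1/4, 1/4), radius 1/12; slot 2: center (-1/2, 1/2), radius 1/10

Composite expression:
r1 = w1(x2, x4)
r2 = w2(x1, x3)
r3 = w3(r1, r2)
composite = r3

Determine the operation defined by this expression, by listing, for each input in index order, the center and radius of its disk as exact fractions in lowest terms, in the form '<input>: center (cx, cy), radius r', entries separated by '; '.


Each x-disk chains the slot maps above it in w3; radii multiply.
x2 passes through 2 substitutions, ending at center (-1/4, 13/48), radius 1/108
x4 passes through 2 substitutions, ending at center (-5/24, 11/48), radius 1/120
x1 passes through 2 substitutions, ending at center (-11/20, 11/20), radius 1/50
x3 passes through 2 substitutions, ending at center (-9/20, 1/2), radius 1/70

x1: center (-11/20, 11/20), radius 1/50; x2: center (-1/4, 13/48), radius 1/108; x3: center (-9/20, 1/2), radius 1/70; x4: center (-5/24, 11/48), radius 1/120


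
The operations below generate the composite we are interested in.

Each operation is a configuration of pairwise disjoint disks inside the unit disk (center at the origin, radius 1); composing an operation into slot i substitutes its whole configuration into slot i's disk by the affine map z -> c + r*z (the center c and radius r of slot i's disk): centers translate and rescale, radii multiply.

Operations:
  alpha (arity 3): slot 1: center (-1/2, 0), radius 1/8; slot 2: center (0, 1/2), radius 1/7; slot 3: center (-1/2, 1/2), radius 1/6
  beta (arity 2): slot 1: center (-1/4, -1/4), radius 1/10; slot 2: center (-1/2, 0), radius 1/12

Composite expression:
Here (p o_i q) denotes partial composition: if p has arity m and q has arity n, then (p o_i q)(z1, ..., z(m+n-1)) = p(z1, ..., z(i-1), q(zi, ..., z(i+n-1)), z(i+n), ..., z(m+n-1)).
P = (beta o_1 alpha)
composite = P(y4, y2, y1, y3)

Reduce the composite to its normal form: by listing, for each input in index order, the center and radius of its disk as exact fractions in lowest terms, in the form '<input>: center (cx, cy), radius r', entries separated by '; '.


y1: center (-3/10, -1/5), radius 1/60; y2: center (-1/4, -1/5), radius 1/70; y3: center (-1/2, 0), radius 1/12; y4: center (-3/10, -1/4), radius 1/80


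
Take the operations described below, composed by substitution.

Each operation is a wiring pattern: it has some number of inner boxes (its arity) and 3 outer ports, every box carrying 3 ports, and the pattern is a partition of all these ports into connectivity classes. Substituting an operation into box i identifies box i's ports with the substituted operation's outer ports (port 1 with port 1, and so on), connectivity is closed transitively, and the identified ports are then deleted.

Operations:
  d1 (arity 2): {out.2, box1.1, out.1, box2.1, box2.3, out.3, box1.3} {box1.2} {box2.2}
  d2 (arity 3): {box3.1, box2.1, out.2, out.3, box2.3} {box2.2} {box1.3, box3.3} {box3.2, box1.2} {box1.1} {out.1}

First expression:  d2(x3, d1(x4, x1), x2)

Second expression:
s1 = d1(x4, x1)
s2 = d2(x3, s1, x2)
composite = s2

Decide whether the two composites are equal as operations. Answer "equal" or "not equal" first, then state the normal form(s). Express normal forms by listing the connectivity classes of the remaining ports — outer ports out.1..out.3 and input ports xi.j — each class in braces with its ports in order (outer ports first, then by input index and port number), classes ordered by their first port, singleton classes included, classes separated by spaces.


In normal form, the first expression is {out.1} {out.2, out.3, x1.1, x1.3, x2.1, x4.1, x4.3} {x1.2} {x2.2, x3.2} {x2.3, x3.3} {x3.1} {x4.2}
In normal form, the second expression is {out.1} {out.2, out.3, x1.1, x1.3, x2.1, x4.1, x4.3} {x1.2} {x2.2, x3.2} {x2.3, x3.3} {x3.1} {x4.2}
The forms coincide; equal.

equal: each reduces to {out.1} {out.2, out.3, x1.1, x1.3, x2.1, x4.1, x4.3} {x1.2} {x2.2, x3.2} {x2.3, x3.3} {x3.1} {x4.2}


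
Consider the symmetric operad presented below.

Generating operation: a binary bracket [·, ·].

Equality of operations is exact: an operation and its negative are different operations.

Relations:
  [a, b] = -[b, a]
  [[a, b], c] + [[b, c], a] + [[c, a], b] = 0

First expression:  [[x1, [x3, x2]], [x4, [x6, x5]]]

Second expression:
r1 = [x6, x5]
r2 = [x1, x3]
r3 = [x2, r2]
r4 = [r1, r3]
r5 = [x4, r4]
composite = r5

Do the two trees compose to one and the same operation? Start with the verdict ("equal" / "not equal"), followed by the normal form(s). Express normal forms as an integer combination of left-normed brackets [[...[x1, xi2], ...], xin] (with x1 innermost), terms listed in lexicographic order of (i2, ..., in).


Normal form of the first expression: [[[[[x1, x2], x3], x4], x5], x6] - [[[[[x1, x2], x3], x4], x6], x5] - [[[[[x1, x2], x3], x5], x6], x4] + [[[[[x1, x2], x3], x6], x5], x4] - [[[[[x1, x3], x2], x4], x5], x6] + [[[[[x1, x3], x2], x4], x6], x5] + [[[[[x1, x3], x2], x5], x6], x4] - [[[[[x1, x3], x2], x6], x5], x4]
Normal form of the second expression: [[[[[x1, x3], x2], x5], x6], x4] - [[[[[x1, x3], x2], x6], x5], x4]
No match — not equal.

not equal; the first gives [[[[[x1, x2], x3], x4], x5], x6] - [[[[[x1, x2], x3], x4], x6], x5] - [[[[[x1, x2], x3], x5], x6], x4] + [[[[[x1, x2], x3], x6], x5], x4] - [[[[[x1, x3], x2], x4], x5], x6] + [[[[[x1, x3], x2], x4], x6], x5] + [[[[[x1, x3], x2], x5], x6], x4] - [[[[[x1, x3], x2], x6], x5], x4] and the second [[[[[x1, x3], x2], x5], x6], x4] - [[[[[x1, x3], x2], x6], x5], x4]


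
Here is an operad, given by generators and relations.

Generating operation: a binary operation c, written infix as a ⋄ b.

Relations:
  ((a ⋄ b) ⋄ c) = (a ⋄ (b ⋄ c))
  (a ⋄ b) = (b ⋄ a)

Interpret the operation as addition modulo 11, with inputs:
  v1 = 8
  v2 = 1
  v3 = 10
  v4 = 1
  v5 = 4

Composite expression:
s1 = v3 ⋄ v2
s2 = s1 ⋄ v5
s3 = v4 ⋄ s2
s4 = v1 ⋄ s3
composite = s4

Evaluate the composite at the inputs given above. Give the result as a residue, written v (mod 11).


2 (mod 11)

(v3 ⋄ v2) = 0
((v3 ⋄ v2) ⋄ v5) = 4
(v4 ⋄ ((v3 ⋄ v2) ⋄ v5)) = 5
(v1 ⋄ (v4 ⋄ ((v3 ⋄ v2) ⋄ v5))) = 2


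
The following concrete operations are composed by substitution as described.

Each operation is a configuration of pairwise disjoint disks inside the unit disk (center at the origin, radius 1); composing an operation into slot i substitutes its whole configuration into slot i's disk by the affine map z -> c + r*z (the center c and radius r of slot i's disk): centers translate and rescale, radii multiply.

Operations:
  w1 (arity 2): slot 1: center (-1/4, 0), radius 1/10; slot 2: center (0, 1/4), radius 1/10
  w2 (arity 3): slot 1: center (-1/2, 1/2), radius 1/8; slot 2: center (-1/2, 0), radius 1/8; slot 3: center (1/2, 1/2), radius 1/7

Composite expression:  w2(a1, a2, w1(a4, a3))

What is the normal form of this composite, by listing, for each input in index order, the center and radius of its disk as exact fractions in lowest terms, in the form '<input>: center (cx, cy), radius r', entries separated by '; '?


a1: center (-1/2, 1/2), radius 1/8; a2: center (-1/2, 0), radius 1/8; a3: center (1/2, 15/28), radius 1/70; a4: center (13/28, 1/2), radius 1/70

Below w2, radii multiply path by path; the a-disk centers shift.
input a1: applying the 1 nested substitution gives center (-1/2, 1/2), radius 1/8
input a2: applying the 1 nested substitution gives center (-1/2, 0), radius 1/8
input a4: applying the 2 nested substitutions gives center (13/28, 1/2), radius 1/70
input a3: applying the 2 nested substitutions gives center (1/2, 15/28), radius 1/70


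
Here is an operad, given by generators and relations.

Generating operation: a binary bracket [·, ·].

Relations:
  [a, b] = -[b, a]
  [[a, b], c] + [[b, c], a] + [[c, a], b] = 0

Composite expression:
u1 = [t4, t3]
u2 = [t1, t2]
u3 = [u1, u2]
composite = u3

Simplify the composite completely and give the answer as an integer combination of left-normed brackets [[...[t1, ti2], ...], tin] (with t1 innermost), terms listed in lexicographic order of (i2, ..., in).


[[[t1, t2], t3], t4] - [[[t1, t2], t4], t3]

Skip Jacobi rewriting: expand, keep t1-initial words, read off terms.
Composite bracket: [[t4, t3], [t1, t2]]
The bracket unfolds into 8 signed words via [a, b] = ab - ba (2^3 = 8).
Coefficients come from the t1-initial words:
  from t1t2t3t4, sign +1: term +[[[t1, t2], t3], t4]
  from t1t2t4t3, sign -1: term -[[[t1, t2], t4], t3]


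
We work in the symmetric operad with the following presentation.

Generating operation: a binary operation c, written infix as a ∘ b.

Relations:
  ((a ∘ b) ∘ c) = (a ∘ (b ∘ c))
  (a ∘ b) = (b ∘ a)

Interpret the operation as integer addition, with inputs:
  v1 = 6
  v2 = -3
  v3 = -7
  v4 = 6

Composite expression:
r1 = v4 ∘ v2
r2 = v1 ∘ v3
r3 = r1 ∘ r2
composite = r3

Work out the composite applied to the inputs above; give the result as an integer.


2

(v4 ∘ v2) = 3
(v1 ∘ v3) = -1
((v4 ∘ v2) ∘ (v1 ∘ v3)) = 2


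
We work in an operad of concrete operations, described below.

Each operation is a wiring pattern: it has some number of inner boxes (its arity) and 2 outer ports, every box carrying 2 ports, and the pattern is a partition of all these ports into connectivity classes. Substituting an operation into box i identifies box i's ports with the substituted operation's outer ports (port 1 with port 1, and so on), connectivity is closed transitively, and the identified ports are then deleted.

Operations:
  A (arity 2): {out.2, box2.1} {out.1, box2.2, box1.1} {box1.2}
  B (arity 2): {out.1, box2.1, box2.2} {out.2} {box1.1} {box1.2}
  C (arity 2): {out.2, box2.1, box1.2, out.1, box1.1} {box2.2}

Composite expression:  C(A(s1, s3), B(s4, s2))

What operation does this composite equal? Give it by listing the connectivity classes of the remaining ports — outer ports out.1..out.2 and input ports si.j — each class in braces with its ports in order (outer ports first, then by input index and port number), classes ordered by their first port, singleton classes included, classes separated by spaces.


{out.1, out.2, s1.1, s2.1, s2.2, s3.1, s3.2} {s1.2} {s4.1} {s4.2}


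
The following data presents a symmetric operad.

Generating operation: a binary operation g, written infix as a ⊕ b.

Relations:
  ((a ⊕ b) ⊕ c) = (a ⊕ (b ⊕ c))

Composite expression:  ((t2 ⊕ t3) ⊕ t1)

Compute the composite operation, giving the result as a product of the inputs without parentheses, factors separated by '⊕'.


t2 ⊕ t3 ⊕ t1

Under associativity of g, the answer is the t's in reading order.
(t2 ⊕ t3) spells out as t2 ⊕ t3
((t2 ⊕ t3) ⊕ t1) spells out as t2 ⊕ t3 ⊕ t1


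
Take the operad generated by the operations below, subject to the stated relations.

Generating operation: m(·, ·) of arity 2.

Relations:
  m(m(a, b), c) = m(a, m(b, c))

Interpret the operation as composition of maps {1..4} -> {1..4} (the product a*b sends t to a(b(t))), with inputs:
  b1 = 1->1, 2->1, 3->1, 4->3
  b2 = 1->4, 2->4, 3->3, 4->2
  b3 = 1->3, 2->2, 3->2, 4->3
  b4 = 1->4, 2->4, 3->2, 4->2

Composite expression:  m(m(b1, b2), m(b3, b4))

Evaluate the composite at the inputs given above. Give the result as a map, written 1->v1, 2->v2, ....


1->1, 2->1, 3->3, 4->3

m(b1, b2) = 1->3, 2->3, 3->1, 4->1
m(b3, b4) = 1->3, 2->3, 3->2, 4->2
m(m(b1, b2), m(b3, b4)) = 1->1, 2->1, 3->3, 4->3


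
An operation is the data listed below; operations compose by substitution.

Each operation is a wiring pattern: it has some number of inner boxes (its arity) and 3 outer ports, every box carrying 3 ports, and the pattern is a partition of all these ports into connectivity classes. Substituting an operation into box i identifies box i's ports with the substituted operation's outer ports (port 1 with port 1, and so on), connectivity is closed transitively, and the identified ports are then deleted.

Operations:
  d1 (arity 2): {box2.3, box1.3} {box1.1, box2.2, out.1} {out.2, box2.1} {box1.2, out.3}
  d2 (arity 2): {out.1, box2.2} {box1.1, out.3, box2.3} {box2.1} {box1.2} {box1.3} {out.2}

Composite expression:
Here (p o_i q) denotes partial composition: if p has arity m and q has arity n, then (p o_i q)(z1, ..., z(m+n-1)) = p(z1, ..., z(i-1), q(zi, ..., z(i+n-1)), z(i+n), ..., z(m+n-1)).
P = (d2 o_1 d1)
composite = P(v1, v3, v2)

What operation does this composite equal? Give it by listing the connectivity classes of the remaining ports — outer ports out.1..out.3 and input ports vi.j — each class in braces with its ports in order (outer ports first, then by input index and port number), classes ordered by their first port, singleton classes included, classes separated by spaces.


{out.1, v2.2} {out.2} {out.3, v1.1, v2.3, v3.2} {v1.2} {v1.3, v3.3} {v2.1} {v3.1}

Two ports join when wires chain via d2-identified ports.
stage d1: inputs (v1, v3), connectivity {out.1, v1.1, v3.2} {out.2, v3.1} {out.3, v1.2} {v1.3, v3.3}, out.j its boundary
stage d2: inputs (v1, v3, v2), connectivity {out.1, v2.2} {out.2} {out.3, v1.1, v2.3, v3.2} {v1.2} {v1.3, v3.3} {v2.1} {v3.1}, out.j its boundary


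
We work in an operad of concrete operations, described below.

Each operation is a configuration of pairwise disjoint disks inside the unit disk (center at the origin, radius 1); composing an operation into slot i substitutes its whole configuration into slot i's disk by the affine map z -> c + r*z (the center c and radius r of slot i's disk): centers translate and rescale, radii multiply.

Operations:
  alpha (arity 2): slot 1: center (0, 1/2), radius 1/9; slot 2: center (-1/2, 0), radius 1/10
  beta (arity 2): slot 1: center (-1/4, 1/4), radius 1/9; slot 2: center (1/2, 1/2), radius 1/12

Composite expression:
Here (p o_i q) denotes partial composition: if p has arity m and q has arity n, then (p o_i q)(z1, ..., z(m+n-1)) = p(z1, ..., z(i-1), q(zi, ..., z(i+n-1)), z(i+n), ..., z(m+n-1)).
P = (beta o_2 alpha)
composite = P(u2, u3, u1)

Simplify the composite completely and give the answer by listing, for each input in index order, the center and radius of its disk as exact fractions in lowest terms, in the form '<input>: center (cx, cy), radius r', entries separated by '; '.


u1: center (11/24, 1/2), radius 1/120; u2: center (-1/4, 1/4), radius 1/9; u3: center (1/2, 13/24), radius 1/108

Follow each u-input down from beta: c' goes to c + r*c', radius to r*r'.
for u2, the 1-step affine chain lands on center (-1/4, 1/4), radius 1/9
for u3, the 2-step affine chain lands on center (1/2, 13/24), radius 1/108
for u1, the 2-step affine chain lands on center (11/24, 1/2), radius 1/120


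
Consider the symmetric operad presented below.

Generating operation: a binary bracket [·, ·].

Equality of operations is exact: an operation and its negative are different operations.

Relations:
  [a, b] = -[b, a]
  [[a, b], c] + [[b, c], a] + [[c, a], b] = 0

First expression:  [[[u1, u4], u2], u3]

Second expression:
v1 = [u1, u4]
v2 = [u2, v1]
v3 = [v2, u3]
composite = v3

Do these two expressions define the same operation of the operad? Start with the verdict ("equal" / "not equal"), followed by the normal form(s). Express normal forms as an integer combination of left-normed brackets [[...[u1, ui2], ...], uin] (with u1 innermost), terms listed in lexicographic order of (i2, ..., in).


not equal; the first gives [[[u1, u4], u2], u3] and the second -[[[u1, u4], u2], u3]

Reducing the first expression gives [[[u1, u4], u2], u3]
Reducing the second expression gives -[[[u1, u4], u2], u3]
Distinct normal forms: not equal.


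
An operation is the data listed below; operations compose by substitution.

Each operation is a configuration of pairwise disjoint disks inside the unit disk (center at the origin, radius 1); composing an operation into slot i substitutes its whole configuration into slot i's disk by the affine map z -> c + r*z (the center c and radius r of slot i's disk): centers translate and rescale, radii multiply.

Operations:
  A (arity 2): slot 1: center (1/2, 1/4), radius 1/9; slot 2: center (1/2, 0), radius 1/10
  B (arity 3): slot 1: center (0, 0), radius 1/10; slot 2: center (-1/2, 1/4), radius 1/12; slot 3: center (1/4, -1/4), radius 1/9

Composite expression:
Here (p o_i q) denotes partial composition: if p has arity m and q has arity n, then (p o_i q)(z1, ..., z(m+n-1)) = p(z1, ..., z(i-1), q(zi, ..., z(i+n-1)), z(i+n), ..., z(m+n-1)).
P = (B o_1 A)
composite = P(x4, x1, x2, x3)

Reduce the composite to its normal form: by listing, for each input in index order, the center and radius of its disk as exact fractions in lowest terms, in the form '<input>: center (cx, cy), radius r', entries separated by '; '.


Nesting under B composes maps z -> c + r*z down each x-path.
input x4: applying the 2 nested substitutions gives center (1/20, 1/40), radius 1/90
input x1: applying the 2 nested substitutions gives center (1/20, 0), radius 1/100
input x2: applying the 1 nested substitution gives center (-1/2, 1/4), radius 1/12
input x3: applying the 1 nested substitution gives center (1/4, -1/4), radius 1/9

x1: center (1/20, 0), radius 1/100; x2: center (-1/2, 1/4), radius 1/12; x3: center (1/4, -1/4), radius 1/9; x4: center (1/20, 1/40), radius 1/90


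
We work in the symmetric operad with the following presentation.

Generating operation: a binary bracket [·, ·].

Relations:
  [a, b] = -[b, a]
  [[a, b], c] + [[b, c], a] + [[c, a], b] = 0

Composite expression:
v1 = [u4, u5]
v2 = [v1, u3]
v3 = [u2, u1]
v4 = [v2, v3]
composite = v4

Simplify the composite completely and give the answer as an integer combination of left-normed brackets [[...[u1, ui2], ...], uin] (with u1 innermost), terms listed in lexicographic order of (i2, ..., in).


-[[[[u1, u2], u3], u4], u5] + [[[[u1, u2], u3], u5], u4] + [[[[u1, u2], u4], u5], u3] - [[[[u1, u2], u5], u4], u3]

In the tensor algebra, words opening u1 carry the u1-anchored form.
Composite bracket: [[[u4, u5], u3], [u2, u1]]
Full expansion: 16 signed words from ab - ba (2^4 = 16).
Coefficients come from the u1-initial words:
  from u1u2u3u4u5, sign -1: term -[[[[u1, u2], u3], u4], u5]
  from u1u2u3u5u4, sign +1: term +[[[[u1, u2], u3], u5], u4]
  from u1u2u4u5u3, sign +1: term +[[[[u1, u2], u4], u5], u3]
  from u1u2u5u4u3, sign -1: term -[[[[u1, u2], u5], u4], u3]


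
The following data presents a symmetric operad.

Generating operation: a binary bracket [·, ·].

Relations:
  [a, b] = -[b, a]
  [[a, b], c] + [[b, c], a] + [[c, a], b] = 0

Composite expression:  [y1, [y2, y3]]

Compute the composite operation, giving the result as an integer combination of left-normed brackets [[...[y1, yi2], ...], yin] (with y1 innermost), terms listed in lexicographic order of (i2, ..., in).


Expand each bracket as ab - ba; the y1-initial words give the coefficients.
Composite bracket: [y1, [y2, y3]]
Full expansion: 4 signed words from ab - ba (2^2 = 4).
Coefficients come from the y1-initial words:
  y1y2y3 appears with sign +1, giving the term +[[y1, y2], y3]
  y1y3y2 appears with sign -1, giving the term -[[y1, y3], y2]

[[y1, y2], y3] - [[y1, y3], y2]


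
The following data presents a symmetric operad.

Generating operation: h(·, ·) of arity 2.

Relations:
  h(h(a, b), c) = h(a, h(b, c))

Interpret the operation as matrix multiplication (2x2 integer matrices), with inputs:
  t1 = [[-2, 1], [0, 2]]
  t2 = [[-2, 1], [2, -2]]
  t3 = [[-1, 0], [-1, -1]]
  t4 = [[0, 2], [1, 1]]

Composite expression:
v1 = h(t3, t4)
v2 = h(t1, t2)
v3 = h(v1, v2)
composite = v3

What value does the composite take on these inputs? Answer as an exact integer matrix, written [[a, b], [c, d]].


[[-8, 8], [-18, 16]]


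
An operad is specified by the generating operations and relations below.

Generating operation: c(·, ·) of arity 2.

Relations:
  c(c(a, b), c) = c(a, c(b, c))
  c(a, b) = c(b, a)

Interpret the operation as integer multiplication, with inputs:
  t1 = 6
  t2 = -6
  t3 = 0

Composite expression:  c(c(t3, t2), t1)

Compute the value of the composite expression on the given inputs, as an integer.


0

c(t3, t2) = 0
c(c(t3, t2), t1) = 0


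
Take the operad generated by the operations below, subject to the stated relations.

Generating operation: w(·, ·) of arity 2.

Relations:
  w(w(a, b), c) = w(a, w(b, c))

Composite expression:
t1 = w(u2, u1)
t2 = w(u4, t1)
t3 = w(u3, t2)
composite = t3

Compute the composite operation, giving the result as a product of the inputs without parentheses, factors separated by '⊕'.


u3 ⊕ u4 ⊕ u2 ⊕ u1


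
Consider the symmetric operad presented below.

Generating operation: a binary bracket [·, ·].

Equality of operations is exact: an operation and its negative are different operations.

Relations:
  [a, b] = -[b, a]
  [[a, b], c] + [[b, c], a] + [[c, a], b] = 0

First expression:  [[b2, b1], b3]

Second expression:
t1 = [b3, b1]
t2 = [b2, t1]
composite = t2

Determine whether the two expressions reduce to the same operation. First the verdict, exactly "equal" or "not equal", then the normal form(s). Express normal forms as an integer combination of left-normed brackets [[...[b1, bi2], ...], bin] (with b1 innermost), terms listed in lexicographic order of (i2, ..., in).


Normal form of the first expression: -[[b1, b2], b3]
Normal form of the second expression: [[b1, b3], b2]
The normal forms differ: not equal.

not equal: they reduce to -[[b1, b2], b3] and [[b1, b3], b2]


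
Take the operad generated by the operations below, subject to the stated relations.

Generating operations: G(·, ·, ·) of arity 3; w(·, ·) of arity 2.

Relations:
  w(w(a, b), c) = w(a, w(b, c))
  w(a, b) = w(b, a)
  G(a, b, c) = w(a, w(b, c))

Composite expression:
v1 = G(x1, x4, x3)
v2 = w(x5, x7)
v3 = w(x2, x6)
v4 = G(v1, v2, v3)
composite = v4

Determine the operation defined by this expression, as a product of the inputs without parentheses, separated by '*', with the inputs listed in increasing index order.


Both nesting and order wash out for G; what remains is which x's occur.
G(x1, x4, x3) flattens to x1 * x4 * x3
w(x5, x7) flattens to x5 * x7
w(x2, x6) flattens to x2 * x6
G(G(x1, x4, x3), w(x5, x7), w(x2, x6)) flattens to x1 * x4 * x3 * x5 * x7 * x2 * x6
commutativity sorts the factors: x1 * x2 * x3 * x4 * x5 * x6 * x7

x1 * x2 * x3 * x4 * x5 * x6 * x7


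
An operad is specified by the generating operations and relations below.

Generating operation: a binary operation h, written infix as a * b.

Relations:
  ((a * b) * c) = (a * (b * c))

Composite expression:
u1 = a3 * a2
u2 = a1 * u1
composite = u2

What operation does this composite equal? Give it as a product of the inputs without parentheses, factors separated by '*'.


a1 * a3 * a2

Under associativity of h, the answer is the a's in reading order.
(a3 * a2) collapses to a3 * a2
(a1 * (a3 * a2)) collapses to a1 * a3 * a2


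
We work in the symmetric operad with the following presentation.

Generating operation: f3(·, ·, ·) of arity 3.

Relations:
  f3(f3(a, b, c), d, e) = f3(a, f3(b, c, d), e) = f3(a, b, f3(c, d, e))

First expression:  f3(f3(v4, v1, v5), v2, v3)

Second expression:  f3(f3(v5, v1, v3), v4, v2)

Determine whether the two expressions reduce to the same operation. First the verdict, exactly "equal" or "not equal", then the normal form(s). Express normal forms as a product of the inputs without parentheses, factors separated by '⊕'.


The first expression, normalized: v4 ⊕ v1 ⊕ v5 ⊕ v2 ⊕ v3
The second expression, normalized: v5 ⊕ v1 ⊕ v3 ⊕ v4 ⊕ v2
Different reductions; not equal.

not equal; the first gives v4 ⊕ v1 ⊕ v5 ⊕ v2 ⊕ v3 and the second v5 ⊕ v1 ⊕ v3 ⊕ v4 ⊕ v2


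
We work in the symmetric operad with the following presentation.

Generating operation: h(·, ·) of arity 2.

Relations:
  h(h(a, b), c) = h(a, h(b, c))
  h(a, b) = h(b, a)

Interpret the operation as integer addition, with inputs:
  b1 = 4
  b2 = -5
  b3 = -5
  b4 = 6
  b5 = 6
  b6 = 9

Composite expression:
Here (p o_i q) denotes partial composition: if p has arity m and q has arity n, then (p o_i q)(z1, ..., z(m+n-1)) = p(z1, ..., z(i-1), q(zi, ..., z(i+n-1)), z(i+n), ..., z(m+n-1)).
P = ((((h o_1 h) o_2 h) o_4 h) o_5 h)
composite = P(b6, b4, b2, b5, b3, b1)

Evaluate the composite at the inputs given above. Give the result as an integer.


15


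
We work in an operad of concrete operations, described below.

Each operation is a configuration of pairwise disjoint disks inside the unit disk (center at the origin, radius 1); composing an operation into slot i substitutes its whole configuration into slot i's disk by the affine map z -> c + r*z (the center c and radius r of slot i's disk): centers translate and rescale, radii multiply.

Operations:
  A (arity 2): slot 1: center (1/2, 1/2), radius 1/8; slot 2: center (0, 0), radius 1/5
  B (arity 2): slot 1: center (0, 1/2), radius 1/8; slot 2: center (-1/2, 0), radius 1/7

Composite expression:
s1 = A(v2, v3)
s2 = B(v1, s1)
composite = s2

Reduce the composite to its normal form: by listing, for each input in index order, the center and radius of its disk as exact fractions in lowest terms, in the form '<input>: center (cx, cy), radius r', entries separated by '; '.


v1: center (0, 1/2), radius 1/8; v2: center (-3/7, 1/14), radius 1/56; v3: center (-1/2, 0), radius 1/35

Each v-disk chains the slot maps above it in B; radii multiply.
input v1: applying the 1 nested substitution gives center (0, 1/2), radius 1/8
input v2: applying the 2 nested substitutions gives center (-3/7, 1/14), radius 1/56
input v3: applying the 2 nested substitutions gives center (-1/2, 0), radius 1/35


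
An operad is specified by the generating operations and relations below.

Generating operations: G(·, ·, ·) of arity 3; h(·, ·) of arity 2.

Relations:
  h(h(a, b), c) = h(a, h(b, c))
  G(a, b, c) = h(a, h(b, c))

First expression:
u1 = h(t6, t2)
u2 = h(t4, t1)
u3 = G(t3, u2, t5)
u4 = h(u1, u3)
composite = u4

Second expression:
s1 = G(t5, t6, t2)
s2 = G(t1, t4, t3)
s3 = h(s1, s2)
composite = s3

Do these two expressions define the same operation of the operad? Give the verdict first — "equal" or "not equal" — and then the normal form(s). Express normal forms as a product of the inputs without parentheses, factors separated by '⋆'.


not equal: they reduce to t6 ⋆ t2 ⋆ t3 ⋆ t4 ⋆ t1 ⋆ t5 and t5 ⋆ t6 ⋆ t2 ⋆ t1 ⋆ t4 ⋆ t3

In normal form, the first expression is t6 ⋆ t2 ⋆ t3 ⋆ t4 ⋆ t1 ⋆ t5
In normal form, the second expression is t5 ⋆ t6 ⋆ t2 ⋆ t1 ⋆ t4 ⋆ t3
The normal forms differ: not equal.


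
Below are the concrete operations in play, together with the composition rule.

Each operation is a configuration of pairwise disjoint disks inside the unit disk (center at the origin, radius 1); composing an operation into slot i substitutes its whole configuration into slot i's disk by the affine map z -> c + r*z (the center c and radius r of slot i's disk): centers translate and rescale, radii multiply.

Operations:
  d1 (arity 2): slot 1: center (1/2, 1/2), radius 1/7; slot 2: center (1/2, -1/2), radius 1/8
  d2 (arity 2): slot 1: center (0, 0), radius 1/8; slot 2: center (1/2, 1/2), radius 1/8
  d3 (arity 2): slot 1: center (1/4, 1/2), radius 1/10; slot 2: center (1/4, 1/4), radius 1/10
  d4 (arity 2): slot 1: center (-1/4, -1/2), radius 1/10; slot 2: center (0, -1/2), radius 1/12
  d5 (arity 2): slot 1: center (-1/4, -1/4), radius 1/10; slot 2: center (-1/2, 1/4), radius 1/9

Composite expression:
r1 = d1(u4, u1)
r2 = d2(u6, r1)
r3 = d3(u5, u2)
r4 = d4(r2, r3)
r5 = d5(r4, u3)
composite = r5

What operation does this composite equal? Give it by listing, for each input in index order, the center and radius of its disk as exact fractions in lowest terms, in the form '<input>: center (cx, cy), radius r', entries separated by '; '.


Affine substitution under d5: radii multiply and u-centers shift.
tracing u6 down its 3-map path: center (-11/40, -3/10), radius 1/800
tracing u4 down its 4-map path: center (-431/1600, -471/1600), radius 1/5600
tracing u1 down its 4-map path: center (-431/1600, -473/1600), radius 1/6400
tracing u5 down its 3-map path: center (-119/480, -71/240), radius 1/1200
tracing u2 down its 3-map path: center (-119/480, -143/480), radius 1/1200
tracing u3 down its 1-map path: center (-1/2, 1/4), radius 1/9

u1: center (-431/1600, -473/1600), radius 1/6400; u2: center (-119/480, -143/480), radius 1/1200; u3: center (-1/2, 1/4), radius 1/9; u4: center (-431/1600, -471/1600), radius 1/5600; u5: center (-119/480, -71/240), radius 1/1200; u6: center (-11/40, -3/10), radius 1/800


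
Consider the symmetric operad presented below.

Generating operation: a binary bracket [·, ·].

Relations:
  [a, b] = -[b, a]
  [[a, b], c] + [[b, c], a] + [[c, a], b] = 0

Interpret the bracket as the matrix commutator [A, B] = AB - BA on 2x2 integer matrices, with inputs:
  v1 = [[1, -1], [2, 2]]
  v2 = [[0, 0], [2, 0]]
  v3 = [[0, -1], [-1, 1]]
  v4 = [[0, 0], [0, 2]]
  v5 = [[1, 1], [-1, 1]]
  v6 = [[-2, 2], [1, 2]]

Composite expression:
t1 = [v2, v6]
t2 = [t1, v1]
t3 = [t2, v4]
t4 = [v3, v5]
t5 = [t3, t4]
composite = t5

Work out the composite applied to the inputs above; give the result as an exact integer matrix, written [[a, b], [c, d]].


[[-64, -64], [-192, 64]]

[v2, v6] = [[-4, 0], [-8, 4]]
[[v2, v6], v1] = [[-8, 8], [24, 8]]
[[[v2, v6], v1], v4] = [[0, 16], [-48, 0]]
[v3, v5] = [[2, -1], [-1, -2]]
[[[[v2, v6], v1], v4], [v3, v5]] = [[-64, -64], [-192, 64]]


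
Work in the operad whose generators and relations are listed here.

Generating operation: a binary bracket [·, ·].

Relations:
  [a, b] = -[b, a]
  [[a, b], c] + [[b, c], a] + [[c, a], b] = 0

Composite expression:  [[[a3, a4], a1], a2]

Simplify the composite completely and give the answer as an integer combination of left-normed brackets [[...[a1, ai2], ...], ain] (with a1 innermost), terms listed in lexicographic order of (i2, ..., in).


In the tensor algebra, words opening a1 carry the a1-anchored form.
Composite bracket: [[[a3, a4], a1], a2]
The bracket unfolds into 8 signed words via [a, b] = ab - ba (2^3 = 8).
Coefficients come from the a1-initial words:
  a1a3a4a2 (sign -1) contributes -[[[a1, a3], a4], a2]
  a1a4a3a2 (sign +1) contributes +[[[a1, a4], a3], a2]

-[[[a1, a3], a4], a2] + [[[a1, a4], a3], a2]


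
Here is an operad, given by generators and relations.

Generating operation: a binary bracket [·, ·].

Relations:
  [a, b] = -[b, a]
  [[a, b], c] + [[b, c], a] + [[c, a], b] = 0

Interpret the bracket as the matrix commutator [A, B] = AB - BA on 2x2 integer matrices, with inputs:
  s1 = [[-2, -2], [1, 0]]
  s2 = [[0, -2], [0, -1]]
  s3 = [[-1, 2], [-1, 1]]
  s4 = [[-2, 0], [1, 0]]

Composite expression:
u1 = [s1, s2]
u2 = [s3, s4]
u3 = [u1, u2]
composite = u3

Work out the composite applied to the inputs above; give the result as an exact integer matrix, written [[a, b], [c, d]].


[s1, s2] = [[2, 6], [1, -2]]
[s3, s4] = [[2, 4], [4, -2]]
[[s1, s2], [s3, s4]] = [[20, -8], [-12, -20]]

[[20, -8], [-12, -20]]


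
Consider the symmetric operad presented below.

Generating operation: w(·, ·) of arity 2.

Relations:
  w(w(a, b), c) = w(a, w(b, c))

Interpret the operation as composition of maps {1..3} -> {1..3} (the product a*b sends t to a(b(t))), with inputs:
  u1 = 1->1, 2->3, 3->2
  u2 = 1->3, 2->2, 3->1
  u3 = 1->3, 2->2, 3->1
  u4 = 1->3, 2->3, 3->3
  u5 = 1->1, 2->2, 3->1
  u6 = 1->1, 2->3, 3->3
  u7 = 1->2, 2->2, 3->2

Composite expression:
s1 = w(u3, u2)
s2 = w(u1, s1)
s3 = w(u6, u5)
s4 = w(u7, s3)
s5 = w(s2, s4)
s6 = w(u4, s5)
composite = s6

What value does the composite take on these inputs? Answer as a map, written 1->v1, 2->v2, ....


1->3, 2->3, 3->3

w(u3, u2) = 1->1, 2->2, 3->3
w(u1, w(u3, u2)) = 1->1, 2->3, 3->2
w(u6, u5) = 1->1, 2->3, 3->1
w(u7, w(u6, u5)) = 1->2, 2->2, 3->2
w(w(u1, w(u3, u2)), w(u7, w(u6, u5))) = 1->3, 2->3, 3->3
w(u4, w(w(u1, w(u3, u2)), w(u7, w(u6, u5)))) = 1->3, 2->3, 3->3


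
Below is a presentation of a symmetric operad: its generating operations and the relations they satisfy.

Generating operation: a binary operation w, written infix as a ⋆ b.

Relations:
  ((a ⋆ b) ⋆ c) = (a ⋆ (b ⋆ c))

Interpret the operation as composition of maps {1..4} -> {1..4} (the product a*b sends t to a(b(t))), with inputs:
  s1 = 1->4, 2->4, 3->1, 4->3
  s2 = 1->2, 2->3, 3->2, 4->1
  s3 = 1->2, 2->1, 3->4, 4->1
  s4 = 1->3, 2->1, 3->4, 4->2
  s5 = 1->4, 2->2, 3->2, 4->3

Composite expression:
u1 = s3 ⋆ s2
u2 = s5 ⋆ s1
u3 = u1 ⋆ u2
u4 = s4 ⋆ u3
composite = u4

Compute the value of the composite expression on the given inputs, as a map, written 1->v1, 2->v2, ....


1->3, 2->3, 3->1, 4->2

(s3 ⋆ s2) = 1->1, 2->4, 3->1, 4->2
(s5 ⋆ s1) = 1->3, 2->3, 3->4, 4->2
((s3 ⋆ s2) ⋆ (s5 ⋆ s1)) = 1->1, 2->1, 3->2, 4->4
(s4 ⋆ ((s3 ⋆ s2) ⋆ (s5 ⋆ s1))) = 1->3, 2->3, 3->1, 4->2


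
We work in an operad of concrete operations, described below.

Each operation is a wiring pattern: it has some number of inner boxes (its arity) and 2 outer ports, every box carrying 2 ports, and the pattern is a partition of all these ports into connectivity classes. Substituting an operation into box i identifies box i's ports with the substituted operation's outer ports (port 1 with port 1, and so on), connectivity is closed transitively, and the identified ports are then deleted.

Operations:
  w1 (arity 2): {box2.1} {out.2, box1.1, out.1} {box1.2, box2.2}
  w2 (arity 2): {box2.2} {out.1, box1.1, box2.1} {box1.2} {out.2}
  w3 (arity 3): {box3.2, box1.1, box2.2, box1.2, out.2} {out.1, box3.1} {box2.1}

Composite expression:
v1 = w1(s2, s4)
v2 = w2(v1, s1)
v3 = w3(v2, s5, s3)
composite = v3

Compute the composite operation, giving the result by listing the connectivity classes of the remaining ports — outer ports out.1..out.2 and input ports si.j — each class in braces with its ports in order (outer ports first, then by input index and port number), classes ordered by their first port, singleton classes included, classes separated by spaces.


{out.1, s3.1} {out.2, s1.1, s2.1, s3.2, s5.2} {s1.2} {s2.2, s4.2} {s4.1} {s5.1}

After gluing at w3, chains via deleted ports link the s-ports.
composing w1 on (s2, s4), with out.j its own outer ports: {out.1, out.2, s2.1} {s2.2, s4.2} {s4.1}
composing w2 on (s2, s4, s1), with out.j its own outer ports: {out.1, s1.1, s2.1} {out.2} {s1.2} {s2.2, s4.2} {s4.1}
composing w3 on (s2, s4, s1, s5, s3), with out.j its own outer ports: {out.1, s3.1} {out.2, s1.1, s2.1, s3.2, s5.2} {s1.2} {s2.2, s4.2} {s4.1} {s5.1}


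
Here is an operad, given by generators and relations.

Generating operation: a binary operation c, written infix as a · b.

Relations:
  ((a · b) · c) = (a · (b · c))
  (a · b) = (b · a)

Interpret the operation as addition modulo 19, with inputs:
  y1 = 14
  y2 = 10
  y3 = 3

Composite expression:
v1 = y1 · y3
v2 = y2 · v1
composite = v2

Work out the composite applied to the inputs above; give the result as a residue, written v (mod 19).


(y1 · y3) = 17
(y2 · (y1 · y3)) = 8

8 (mod 19)


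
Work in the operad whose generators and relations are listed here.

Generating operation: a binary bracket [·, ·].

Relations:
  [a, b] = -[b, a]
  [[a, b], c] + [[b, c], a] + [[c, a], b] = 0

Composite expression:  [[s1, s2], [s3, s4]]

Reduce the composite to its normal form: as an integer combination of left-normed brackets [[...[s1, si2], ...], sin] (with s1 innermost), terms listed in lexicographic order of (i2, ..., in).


[[[s1, s2], s3], s4] - [[[s1, s2], s4], s3]

In the tensor algebra, words opening s1 carry the s1-anchored form.
Composite bracket: [[s1, s2], [s3, s4]]
Expanding via [a, b] = ab - ba: 8 signed words (2^3 = 8).
Collect the words opening with s1:
  s1s2s3s4 (sign +1) contributes +[[[s1, s2], s3], s4]
  s1s2s4s3 (sign -1) contributes -[[[s1, s2], s4], s3]


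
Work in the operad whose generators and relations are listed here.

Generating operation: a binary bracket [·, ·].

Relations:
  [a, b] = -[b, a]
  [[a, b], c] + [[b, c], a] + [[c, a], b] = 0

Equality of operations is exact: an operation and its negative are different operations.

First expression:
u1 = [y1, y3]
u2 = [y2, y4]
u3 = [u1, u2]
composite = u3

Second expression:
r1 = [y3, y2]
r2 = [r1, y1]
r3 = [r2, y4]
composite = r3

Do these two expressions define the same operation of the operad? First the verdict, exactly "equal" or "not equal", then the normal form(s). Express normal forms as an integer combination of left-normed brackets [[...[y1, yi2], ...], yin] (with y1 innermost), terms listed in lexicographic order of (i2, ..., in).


not equal — first [[[y1, y3], y2], y4] - [[[y1, y3], y4], y2], second [[[y1, y2], y3], y4] - [[[y1, y3], y2], y4]

Normal form of the first expression: [[[y1, y3], y2], y4] - [[[y1, y3], y4], y2]
Normal form of the second expression: [[[y1, y2], y3], y4] - [[[y1, y3], y2], y4]
The normal forms differ: not equal.


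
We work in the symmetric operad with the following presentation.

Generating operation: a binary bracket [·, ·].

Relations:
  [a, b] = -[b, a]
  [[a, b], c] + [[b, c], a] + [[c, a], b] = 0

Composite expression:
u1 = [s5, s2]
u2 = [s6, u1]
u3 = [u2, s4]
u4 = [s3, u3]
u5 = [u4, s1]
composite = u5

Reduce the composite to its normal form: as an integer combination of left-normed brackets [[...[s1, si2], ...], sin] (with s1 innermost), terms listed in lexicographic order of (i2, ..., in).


[[[[[s1, s2], s5], s6], s4], s3] - [[[[[s1, s3], s2], s5], s6], s4] + [[[[[s1, s3], s4], s2], s5], s6] - [[[[[s1, s3], s4], s5], s2], s6] - [[[[[s1, s3], s4], s6], s2], s5] + [[[[[s1, s3], s4], s6], s5], s2] + [[[[[s1, s3], s5], s2], s6], s4] + [[[[[s1, s3], s6], s2], s5], s4] - [[[[[s1, s3], s6], s5], s2], s4] - [[[[[s1, s4], s2], s5], s6], s3] + [[[[[s1, s4], s5], s2], s6], s3] + [[[[[s1, s4], s6], s2], s5], s3] - [[[[[s1, s4], s6], s5], s2], s3] - [[[[[s1, s5], s2], s6], s4], s3] - [[[[[s1, s6], s2], s5], s4], s3] + [[[[[s1, s6], s5], s2], s4], s3]

Expand each bracket as ab - ba; the s1-initial words give the coefficients.
Composite bracket: [[s3, [[s6, [s5, s2]], s4]], s1]
Full expansion: 32 signed words from ab - ba (2^5 = 32).
The s1-initial words carry the normal form:
  s1s2s5s6s4s3 appears with sign +1, giving the term +[[[[[s1, s2], s5], s6], s4], s3]
  s1s3s2s5s6s4 appears with sign -1, giving the term -[[[[[s1, s3], s2], s5], s6], s4]
  s1s3s4s2s5s6 appears with sign +1, giving the term +[[[[[s1, s3], s4], s2], s5], s6]
  s1s3s4s5s2s6 appears with sign -1, giving the term -[[[[[s1, s3], s4], s5], s2], s6]
  s1s3s4s6s2s5 appears with sign -1, giving the term -[[[[[s1, s3], s4], s6], s2], s5]
  s1s3s4s6s5s2 appears with sign +1, giving the term +[[[[[s1, s3], s4], s6], s5], s2]
  s1s3s5s2s6s4 appears with sign +1, giving the term +[[[[[s1, s3], s5], s2], s6], s4]
  s1s3s6s2s5s4 appears with sign +1, giving the term +[[[[[s1, s3], s6], s2], s5], s4]
  s1s3s6s5s2s4 appears with sign -1, giving the term -[[[[[s1, s3], s6], s5], s2], s4]
  s1s4s2s5s6s3 appears with sign -1, giving the term -[[[[[s1, s4], s2], s5], s6], s3]
  s1s4s5s2s6s3 appears with sign +1, giving the term +[[[[[s1, s4], s5], s2], s6], s3]
  s1s4s6s2s5s3 appears with sign +1, giving the term +[[[[[s1, s4], s6], s2], s5], s3]
  s1s4s6s5s2s3 appears with sign -1, giving the term -[[[[[s1, s4], s6], s5], s2], s3]
  s1s5s2s6s4s3 appears with sign -1, giving the term -[[[[[s1, s5], s2], s6], s4], s3]
  s1s6s2s5s4s3 appears with sign -1, giving the term -[[[[[s1, s6], s2], s5], s4], s3]
  s1s6s5s2s4s3 appears with sign +1, giving the term +[[[[[s1, s6], s5], s2], s4], s3]
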